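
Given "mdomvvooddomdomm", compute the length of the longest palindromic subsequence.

10

Using dp[i][j] = 2 + dp[i+1][j−1] if the ends match, else max(dp[i+1][j], dp[i][j−1]):
dp[1][16] = 10. A witness is mmooddoomm at positions 1,4,7,8,9,10,11,14,15,16.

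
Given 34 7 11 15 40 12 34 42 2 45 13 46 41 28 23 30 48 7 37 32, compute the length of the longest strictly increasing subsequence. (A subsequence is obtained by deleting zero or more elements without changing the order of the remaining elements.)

Scanning left to right, the best length ending at each element is: 34→1, 7→1, 11→2, 15→3, 40→4, 12→3, 34→4, 42→5, 2→1, 45→6, 13→4, 46→7, 41→5, 28→5, 23→5, 30→6, 48→8, 7→2, 37→7, 32→7.
So the longest increasing subsequence has length 8, e.g. 7, 11, 15, 40, 42, 45, 46, 48.

8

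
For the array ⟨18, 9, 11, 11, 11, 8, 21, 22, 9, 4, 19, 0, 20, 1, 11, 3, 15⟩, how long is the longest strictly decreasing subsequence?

5

One longest decreasing subsequence is 18, 9, 8, 4, 0 (positions 1,2,6,10,12), of length 5; no longer one exists.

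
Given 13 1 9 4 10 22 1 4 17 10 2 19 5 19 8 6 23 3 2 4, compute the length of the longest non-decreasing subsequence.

Let dp[i] be the longest non-decreasing subsequence ending at position i. Then dp = [1, 1, 2, 2, 3, 4, 2, 3, 4, 4, 3, 5, 4, 6, 5, 5, 7, 4, 4, 5].
The maximum is 7; one witness is 1, 9, 10, 17, 19, 19, 23 at positions 2,3,5,9,12,14,17.

7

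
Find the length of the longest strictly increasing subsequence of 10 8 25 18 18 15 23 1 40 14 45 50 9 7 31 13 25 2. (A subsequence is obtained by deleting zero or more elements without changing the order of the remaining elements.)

One longest increasing subsequence is 10, 18, 23, 40, 45, 50 (positions 1,4,7,9,11,12), of length 6; no longer one exists.

6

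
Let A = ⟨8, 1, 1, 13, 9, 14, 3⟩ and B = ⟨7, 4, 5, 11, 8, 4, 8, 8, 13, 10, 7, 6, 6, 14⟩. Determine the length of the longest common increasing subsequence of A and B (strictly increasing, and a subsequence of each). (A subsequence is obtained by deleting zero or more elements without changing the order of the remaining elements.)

A longest common strictly increasing subsequence is 8, 13, 14 (length 3); it appears in order in both A and B, and no longer such subsequence exists.

3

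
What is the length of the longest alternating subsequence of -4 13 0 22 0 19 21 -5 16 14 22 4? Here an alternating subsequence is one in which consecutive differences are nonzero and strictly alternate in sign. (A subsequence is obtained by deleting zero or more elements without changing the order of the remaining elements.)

Track the best alternating length ending on an up-step vs a down-step at each position: up/down = 1/1, 2/1, 2/3, 4/1, 2/5, 6/5, 6/5, 1/7, 8/7, 8/9, 10/1, 8/11.
The maximum over both is 11; one such subsequence is -4, 13, 0, 22, 0, 19, -5, 16, 14, 22, 4.

11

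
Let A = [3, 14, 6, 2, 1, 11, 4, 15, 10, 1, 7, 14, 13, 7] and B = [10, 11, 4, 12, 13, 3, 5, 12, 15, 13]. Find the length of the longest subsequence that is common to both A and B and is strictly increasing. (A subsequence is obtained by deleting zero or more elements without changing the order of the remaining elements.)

2

For each value that appears in both, track the longest common increasing run ending there.
The best achievable length is 2; one witness is 10, 13 (A-positions 9,13, B-positions 1,5).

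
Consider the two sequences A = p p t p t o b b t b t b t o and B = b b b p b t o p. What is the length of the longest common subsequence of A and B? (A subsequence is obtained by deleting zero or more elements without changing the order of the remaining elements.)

A longest common subsequence is bbbbto (length 6); the LCS DP confirms no longer common subsequence exists.

6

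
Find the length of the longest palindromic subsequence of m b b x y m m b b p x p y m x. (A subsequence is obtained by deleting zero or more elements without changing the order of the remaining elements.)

One longest palindromic subsequence is mbbmmbbm (positions 1,2,3,6,7,8,9,14); it reads the same forward and backward, and the interval DP gives dp[1][15] = 8.

8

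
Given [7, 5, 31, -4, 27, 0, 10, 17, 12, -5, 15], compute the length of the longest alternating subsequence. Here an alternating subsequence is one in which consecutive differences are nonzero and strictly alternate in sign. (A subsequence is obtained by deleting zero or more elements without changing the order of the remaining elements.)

9

Track the best alternating length ending on an up-step vs a down-step at each position: up/down = 1/1, 1/2, 3/1, 1/4, 5/4, 5/6, 7/6, 7/6, 7/8, 1/8, 9/8.
The maximum over both is 9; one such subsequence is 7, 5, 31, -4, 27, 0, 17, 12, 15.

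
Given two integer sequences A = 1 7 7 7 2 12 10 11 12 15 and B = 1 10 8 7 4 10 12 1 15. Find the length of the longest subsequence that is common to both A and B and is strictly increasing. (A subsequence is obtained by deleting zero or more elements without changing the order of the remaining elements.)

5

A longest common strictly increasing subsequence is 1, 7, 10, 12, 15 (length 5); it appears in order in both A and B, and no longer such subsequence exists.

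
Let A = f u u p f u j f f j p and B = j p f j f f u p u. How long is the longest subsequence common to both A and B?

6

Backtracking the LCS table gives one alignment: p (A4,B2) → f (A5,B3) → j (A7,B4) → f (A8,B5) → f (A9,B6) → p (A11,B8).
So the longest common subsequence has length 6.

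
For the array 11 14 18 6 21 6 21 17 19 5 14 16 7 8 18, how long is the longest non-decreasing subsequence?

Let dp[i] be the longest non-decreasing subsequence ending at position i. Then dp = [1, 2, 3, 1, 4, 2, 5, 3, 4, 1, 3, 4, 3, 4, 5].
The maximum is 5; one witness is 11, 14, 18, 21, 21 at positions 1,2,3,5,7.

5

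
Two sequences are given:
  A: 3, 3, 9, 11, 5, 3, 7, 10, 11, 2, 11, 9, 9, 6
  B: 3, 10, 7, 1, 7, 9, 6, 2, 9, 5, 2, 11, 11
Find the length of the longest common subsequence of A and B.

5

A longest common subsequence is 3, 9, 5, 11, 11 (length 5); the LCS DP confirms no longer common subsequence exists.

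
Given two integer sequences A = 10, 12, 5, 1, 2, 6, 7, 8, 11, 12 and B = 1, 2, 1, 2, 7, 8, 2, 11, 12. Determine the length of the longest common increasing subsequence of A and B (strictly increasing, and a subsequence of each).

For each value that appears in both, track the longest common increasing run ending there.
The best achievable length is 6; one witness is 1, 2, 7, 8, 11, 12 (A-positions 4,5,7,8,9,10, B-positions 1,2,5,6,8,9).

6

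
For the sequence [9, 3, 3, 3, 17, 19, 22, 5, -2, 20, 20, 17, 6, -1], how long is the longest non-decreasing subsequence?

7

One longest non-decreasing subsequence is 3, 3, 3, 17, 19, 20, 20 (positions 2,3,4,5,6,10,11), of length 7; no longer one exists.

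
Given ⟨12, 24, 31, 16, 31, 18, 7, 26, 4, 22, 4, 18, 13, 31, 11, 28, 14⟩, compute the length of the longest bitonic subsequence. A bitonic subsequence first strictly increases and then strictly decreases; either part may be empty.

8

One longest bitonic subsequence is 12, 24, 31, 26, 22, 18, 13, 11 (positions 1,2,3,8,10,12,13,15): it rises to 31 then falls. Length 8 is optimal.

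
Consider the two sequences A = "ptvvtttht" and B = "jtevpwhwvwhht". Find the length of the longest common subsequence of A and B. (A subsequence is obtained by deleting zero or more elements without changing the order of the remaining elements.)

5

A longest common subsequence is tvvht (length 5); the LCS DP confirms no longer common subsequence exists.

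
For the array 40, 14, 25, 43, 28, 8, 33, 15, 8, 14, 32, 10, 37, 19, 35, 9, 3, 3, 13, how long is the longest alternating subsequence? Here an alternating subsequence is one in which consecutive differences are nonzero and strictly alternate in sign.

13

A longest alternating subsequence is 40, 14, 43, 28, 33, 8, 14, 10, 37, 19, 35, 9, 13 (positions 1,2,4,5,7,9,10,12,13,14,15,16,19); its 12 consecutive differences strictly alternate in sign, and length 13 is optimal.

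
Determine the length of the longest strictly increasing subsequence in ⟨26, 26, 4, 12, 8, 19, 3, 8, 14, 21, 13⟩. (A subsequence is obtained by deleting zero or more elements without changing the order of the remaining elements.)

Let dp[i] be the longest increasing subsequence ending at position i. Then dp = [1, 1, 1, 2, 2, 3, 1, 2, 3, 4, 3].
The maximum is 4; one witness is 4, 12, 19, 21 at positions 3,4,6,10.

4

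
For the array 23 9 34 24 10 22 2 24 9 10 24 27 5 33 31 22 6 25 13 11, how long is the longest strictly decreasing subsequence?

Let dp[i] be the longest decreasing subsequence ending at position i. Then dp = [1, 2, 1, 2, 3, 3, 4, 2, 4, 4, 2, 2, 5, 2, 3, 4, 5, 4, 5, 6].
The maximum is 6; one witness is 34, 33, 31, 22, 13, 11 at positions 3,14,15,16,19,20.

6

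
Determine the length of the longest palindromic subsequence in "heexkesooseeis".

8

One longest palindromic subsequence is eesoosee (positions 3,6,7,8,9,10,11,12); it reads the same forward and backward, and the interval DP gives dp[1][14] = 8.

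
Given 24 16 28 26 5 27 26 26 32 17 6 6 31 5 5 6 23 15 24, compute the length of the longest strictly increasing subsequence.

4

Scanning left to right, the best length ending at each element is: 24→1, 16→1, 28→2, 26→2, 5→1, 27→3, 26→2, 26→2, 32→4, 17→2, 6→2, 6→2, 31→4, 5→1, 5→1, 6→2, 23→3, 15→3, 24→4.
So the longest increasing subsequence has length 4, e.g. 24, 26, 27, 32.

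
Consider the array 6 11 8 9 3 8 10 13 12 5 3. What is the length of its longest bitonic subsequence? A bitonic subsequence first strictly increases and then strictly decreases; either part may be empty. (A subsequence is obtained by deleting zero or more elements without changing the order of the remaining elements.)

One longest bitonic subsequence is 6, 8, 9, 10, 13, 12, 5, 3 (positions 1,3,4,7,8,9,10,11): it rises to 13 then falls. Length 8 is optimal.

8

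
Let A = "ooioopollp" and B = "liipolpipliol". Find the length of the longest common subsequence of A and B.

5

Backtracking the LCS table gives one alignment: o (A1,B5) → i (A3,B8) → p (A6,B9) → o (A7,B12) → l (A9,B13).
So the longest common subsequence has length 5.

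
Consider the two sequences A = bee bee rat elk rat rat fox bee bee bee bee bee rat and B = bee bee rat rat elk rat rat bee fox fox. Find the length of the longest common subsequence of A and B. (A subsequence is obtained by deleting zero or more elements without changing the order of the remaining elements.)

Backtracking the LCS table gives one alignment: bee (A1,B1) → bee (A2,B2) → rat (A3,B4) → elk (A4,B5) → rat (A5,B6) → rat (A6,B7) → fox (A7,B10).
So the longest common subsequence has length 7.

7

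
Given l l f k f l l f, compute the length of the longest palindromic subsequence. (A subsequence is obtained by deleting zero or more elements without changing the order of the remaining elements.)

7

One longest palindromic subsequence is llfkfll (positions 1,2,3,4,5,6,7); it reads the same forward and backward, and the interval DP gives dp[1][8] = 7.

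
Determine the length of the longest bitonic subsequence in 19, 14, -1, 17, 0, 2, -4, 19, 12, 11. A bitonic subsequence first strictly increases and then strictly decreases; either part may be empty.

6

One longest bitonic subsequence is -1, 0, 2, 19, 12, 11 (positions 3,5,6,8,9,10): it rises to 19 then falls. Length 6 is optimal.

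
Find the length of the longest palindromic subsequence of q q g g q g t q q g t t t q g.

One longest palindromic subsequence is gqttttqg (positions 3,5,7,11,12,13,14,15); it reads the same forward and backward, and the interval DP gives dp[1][15] = 8.

8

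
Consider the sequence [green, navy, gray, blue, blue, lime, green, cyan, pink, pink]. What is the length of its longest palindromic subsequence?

One longest palindromic subsequence is green blue blue green (positions 1,4,5,7); it reads the same forward and backward, and the interval DP gives dp[1][10] = 4.

4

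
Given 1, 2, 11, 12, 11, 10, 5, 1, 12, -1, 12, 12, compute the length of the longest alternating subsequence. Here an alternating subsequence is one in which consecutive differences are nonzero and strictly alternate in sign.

A longest alternating subsequence is 1, 12, 11, 12, -1, 12 (positions 1,4,5,9,10,11); its 5 consecutive differences strictly alternate in sign, and length 6 is optimal.

6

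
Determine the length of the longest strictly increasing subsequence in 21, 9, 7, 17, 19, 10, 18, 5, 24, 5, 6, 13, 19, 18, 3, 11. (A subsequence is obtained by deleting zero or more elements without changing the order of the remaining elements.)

4

Let dp[i] be the longest increasing subsequence ending at position i. Then dp = [1, 1, 1, 2, 3, 2, 3, 1, 4, 1, 2, 3, 4, 4, 1, 3].
The maximum is 4; one witness is 9, 17, 19, 24 at positions 2,4,5,9.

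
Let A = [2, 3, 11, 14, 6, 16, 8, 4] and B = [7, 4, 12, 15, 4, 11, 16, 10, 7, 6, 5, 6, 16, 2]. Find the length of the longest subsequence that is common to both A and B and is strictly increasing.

2

A longest common strictly increasing subsequence is 11, 16 (length 2); it appears in order in both A and B, and no longer such subsequence exists.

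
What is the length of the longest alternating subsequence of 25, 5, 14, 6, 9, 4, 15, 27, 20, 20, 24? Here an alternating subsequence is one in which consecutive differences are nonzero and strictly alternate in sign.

9

Track the best alternating length ending on an up-step vs a down-step at each position: up/down = 1/1, 1/2, 3/2, 3/4, 5/4, 1/6, 7/2, 7/1, 7/8, 7/8, 9/8.
The maximum over both is 9; one such subsequence is 25, 5, 14, 6, 9, 4, 27, 20, 24.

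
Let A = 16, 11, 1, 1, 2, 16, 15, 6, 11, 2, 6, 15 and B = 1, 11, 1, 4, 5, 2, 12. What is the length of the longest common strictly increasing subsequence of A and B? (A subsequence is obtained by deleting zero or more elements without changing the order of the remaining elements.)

A longest common strictly increasing subsequence is 1, 11 (length 2); it appears in order in both A and B, and no longer such subsequence exists.

2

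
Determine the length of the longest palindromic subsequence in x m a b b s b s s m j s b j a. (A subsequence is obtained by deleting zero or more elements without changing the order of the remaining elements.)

Using dp[i][j] = 2 + dp[i+1][j−1] if the ends match, else max(dp[i+1][j], dp[i][j−1]):
dp[1][15] = 8. A witness is abssssba at positions 3,5,6,8,9,12,13,15.

8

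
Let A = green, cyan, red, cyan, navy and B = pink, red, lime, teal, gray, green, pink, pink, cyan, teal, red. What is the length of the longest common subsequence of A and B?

3

Backtracking the LCS table gives one alignment: green (A1,B6) → cyan (A2,B9) → red (A3,B11).
So the longest common subsequence has length 3.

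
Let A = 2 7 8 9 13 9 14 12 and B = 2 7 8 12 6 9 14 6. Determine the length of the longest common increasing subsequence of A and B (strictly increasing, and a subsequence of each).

For each value that appears in both, track the longest common increasing run ending there.
The best achievable length is 5; one witness is 2, 7, 8, 9, 14 (A-positions 1,2,3,4,7, B-positions 1,2,3,6,7).

5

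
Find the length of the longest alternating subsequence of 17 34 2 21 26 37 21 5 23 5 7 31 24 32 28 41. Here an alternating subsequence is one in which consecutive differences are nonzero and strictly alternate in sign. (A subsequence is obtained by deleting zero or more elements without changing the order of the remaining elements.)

A longest alternating subsequence is 17, 34, 2, 26, 21, 23, 5, 31, 24, 32, 28, 41 (positions 1,2,3,5,7,9,10,12,13,14,15,16); its 11 consecutive differences strictly alternate in sign, and length 12 is optimal.

12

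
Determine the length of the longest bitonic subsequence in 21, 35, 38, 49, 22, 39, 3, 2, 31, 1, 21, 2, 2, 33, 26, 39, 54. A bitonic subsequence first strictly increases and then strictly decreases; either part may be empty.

8

Let inc[i] be the LIS ending at i and dec[i] the longest strictly decreasing subsequence starting at i. inc = [1, 2, 3, 4, 2, 4, 1, 1, 3, 1, 2, 2, 2, 4, 3, 5, 6], dec = [4, 5, 5, 5, 4, 4, 3, 2, 3, 1, 2, 1, 1, 2, 1, 1, 1].
max_i inc[i]+dec[i]−1 = 8, with one witness 21, 35, 38, 49, 39, 31, 21, 2.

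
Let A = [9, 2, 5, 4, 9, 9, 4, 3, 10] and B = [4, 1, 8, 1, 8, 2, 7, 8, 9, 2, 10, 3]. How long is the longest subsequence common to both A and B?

A longest common subsequence is 9, 2, 3 (length 3); the LCS DP confirms no longer common subsequence exists.

3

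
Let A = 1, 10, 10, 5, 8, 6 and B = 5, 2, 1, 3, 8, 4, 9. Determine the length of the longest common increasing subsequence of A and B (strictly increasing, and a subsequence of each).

2

A longest common strictly increasing subsequence is 5, 8 (length 2); it appears in order in both A and B, and no longer such subsequence exists.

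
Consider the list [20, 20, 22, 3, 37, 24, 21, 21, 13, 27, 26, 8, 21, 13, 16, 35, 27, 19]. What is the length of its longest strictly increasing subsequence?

5

Let dp[i] be the longest increasing subsequence ending at position i. Then dp = [1, 1, 2, 1, 3, 3, 2, 2, 2, 4, 4, 2, 3, 3, 4, 5, 5, 5].
The maximum is 5; one witness is 20, 22, 24, 27, 35 at positions 1,3,6,10,16.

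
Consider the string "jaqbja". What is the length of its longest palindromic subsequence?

Using dp[i][j] = 2 + dp[i+1][j−1] if the ends match, else max(dp[i+1][j], dp[i][j−1]):
dp[1][6] = 3. A witness is aja at positions 2,5,6.

3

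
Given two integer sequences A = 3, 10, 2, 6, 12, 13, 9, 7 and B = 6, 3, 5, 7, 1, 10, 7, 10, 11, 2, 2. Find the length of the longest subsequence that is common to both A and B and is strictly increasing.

2

A longest common strictly increasing subsequence is 6, 7 (length 2); it appears in order in both A and B, and no longer such subsequence exists.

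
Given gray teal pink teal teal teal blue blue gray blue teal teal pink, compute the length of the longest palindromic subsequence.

9

One longest palindromic subsequence is pink teal teal blue gray blue teal teal pink (positions 3,4,5,7,9,10,11,12,13); it reads the same forward and backward, and the interval DP gives dp[1][13] = 9.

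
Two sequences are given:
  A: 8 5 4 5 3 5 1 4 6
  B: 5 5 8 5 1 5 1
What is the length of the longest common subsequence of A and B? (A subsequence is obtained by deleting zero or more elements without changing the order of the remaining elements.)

4

A longest common subsequence is 8, 5, 5, 1 (length 4); the LCS DP confirms no longer common subsequence exists.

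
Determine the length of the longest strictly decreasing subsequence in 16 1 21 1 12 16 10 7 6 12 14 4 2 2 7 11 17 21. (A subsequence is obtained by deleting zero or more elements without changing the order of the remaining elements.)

7

One longest decreasing subsequence is 16, 12, 10, 7, 6, 4, 2 (positions 1,5,7,8,9,12,13), of length 7; no longer one exists.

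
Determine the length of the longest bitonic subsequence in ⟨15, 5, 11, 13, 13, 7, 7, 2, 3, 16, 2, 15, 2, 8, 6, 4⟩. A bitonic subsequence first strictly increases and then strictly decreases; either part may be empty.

Let inc[i] be the LIS ending at i and dec[i] the longest strictly decreasing subsequence starting at i. inc = [1, 1, 2, 3, 3, 2, 2, 1, 2, 4, 1, 4, 1, 3, 3, 3], dec = [5, 3, 4, 4, 4, 3, 3, 1, 2, 5, 1, 4, 1, 3, 2, 1].
max_i inc[i]+dec[i]−1 = 8, with one witness 5, 11, 13, 16, 15, 8, 6, 4.

8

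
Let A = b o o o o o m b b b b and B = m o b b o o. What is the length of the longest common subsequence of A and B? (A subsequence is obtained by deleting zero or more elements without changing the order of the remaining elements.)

Backtracking the LCS table gives one alignment: b (A1,B4) → o (A5,B5) → o (A6,B6).
So the longest common subsequence has length 3.

3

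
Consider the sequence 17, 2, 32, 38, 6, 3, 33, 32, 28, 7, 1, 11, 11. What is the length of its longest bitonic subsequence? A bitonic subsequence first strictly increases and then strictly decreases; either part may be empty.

8

Let inc[i] be the LIS ending at i and dec[i] the longest strictly decreasing subsequence starting at i. inc = [1, 1, 2, 3, 2, 2, 3, 3, 3, 3, 1, 4, 4], dec = [4, 2, 4, 6, 3, 2, 5, 4, 3, 2, 1, 1, 1].
max_i inc[i]+dec[i]−1 = 8, with one witness 17, 32, 38, 33, 32, 28, 7, 1.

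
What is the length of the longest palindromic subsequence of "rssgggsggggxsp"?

9

One longest palindromic subsequence is sgggggggs (positions 3,4,5,6,8,9,10,11,13); it reads the same forward and backward, and the interval DP gives dp[1][14] = 9.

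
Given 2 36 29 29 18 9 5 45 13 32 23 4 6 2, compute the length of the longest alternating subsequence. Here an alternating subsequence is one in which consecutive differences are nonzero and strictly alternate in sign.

9

A longest alternating subsequence is 2, 36, 29, 45, 13, 32, 4, 6, 2 (positions 1,2,3,8,9,10,12,13,14); its 8 consecutive differences strictly alternate in sign, and length 9 is optimal.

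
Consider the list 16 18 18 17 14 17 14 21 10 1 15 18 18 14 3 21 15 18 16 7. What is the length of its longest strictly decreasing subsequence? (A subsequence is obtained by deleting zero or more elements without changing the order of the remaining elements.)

5

One longest decreasing subsequence is 18, 17, 14, 10, 1 (positions 2,4,5,9,10), of length 5; no longer one exists.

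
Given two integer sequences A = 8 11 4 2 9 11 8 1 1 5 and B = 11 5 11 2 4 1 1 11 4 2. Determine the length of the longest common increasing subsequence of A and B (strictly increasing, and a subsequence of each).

For each value that appears in both, track the longest common increasing run ending there.
The best achievable length is 2; one witness is 2, 11 (A-positions 4,6, B-positions 4,8).

2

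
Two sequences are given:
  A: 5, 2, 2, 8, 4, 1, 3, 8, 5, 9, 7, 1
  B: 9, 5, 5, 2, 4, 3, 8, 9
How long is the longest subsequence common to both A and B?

Backtracking the LCS table gives one alignment: 5 (A1,B3) → 2 (A3,B4) → 4 (A5,B5) → 3 (A7,B6) → 8 (A8,B7) → 9 (A10,B8).
So the longest common subsequence has length 6.

6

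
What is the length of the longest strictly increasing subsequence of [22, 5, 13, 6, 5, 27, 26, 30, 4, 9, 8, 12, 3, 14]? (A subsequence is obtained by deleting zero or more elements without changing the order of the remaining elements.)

One longest increasing subsequence is 5, 6, 9, 12, 14 (positions 2,4,10,12,14), of length 5; no longer one exists.

5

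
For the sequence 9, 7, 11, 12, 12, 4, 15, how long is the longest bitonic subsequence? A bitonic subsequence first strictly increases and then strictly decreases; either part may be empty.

4

Let inc[i] be the LIS ending at i and dec[i] the longest strictly decreasing subsequence starting at i. inc = [1, 1, 2, 3, 3, 1, 4], dec = [3, 2, 2, 2, 2, 1, 1].
max_i inc[i]+dec[i]−1 = 4, with one witness 9, 11, 12, 4.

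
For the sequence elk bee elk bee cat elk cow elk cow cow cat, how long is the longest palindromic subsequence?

5

One longest palindromic subsequence is cat cow cow cow cat (positions 5,7,9,10,11); it reads the same forward and backward, and the interval DP gives dp[1][11] = 5.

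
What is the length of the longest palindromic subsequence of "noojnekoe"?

4

One longest palindromic subsequence is noon (positions 1,2,3,5); it reads the same forward and backward, and the interval DP gives dp[1][9] = 4.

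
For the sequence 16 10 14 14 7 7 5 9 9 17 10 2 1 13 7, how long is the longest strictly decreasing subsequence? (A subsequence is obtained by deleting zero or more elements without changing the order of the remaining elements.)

6

Let dp[i] be the longest decreasing subsequence ending at position i. Then dp = [1, 2, 2, 2, 3, 3, 4, 3, 3, 1, 3, 5, 6, 3, 4].
The maximum is 6; one witness is 16, 10, 7, 5, 2, 1 at positions 1,2,5,7,12,13.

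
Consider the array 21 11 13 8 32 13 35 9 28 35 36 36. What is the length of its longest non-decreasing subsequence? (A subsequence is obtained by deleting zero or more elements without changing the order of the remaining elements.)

7

Scanning left to right, the best length ending at each element is: 21→1, 11→1, 13→2, 8→1, 32→3, 13→3, 35→4, 9→2, 28→4, 35→5, 36→6, 36→7.
So the longest non-decreasing subsequence has length 7, e.g. 11, 13, 32, 35, 35, 36, 36.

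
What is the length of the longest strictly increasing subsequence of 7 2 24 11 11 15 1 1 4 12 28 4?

Scanning left to right, the best length ending at each element is: 7→1, 2→1, 24→2, 11→2, 11→2, 15→3, 1→1, 1→1, 4→2, 12→3, 28→4, 4→2.
So the longest increasing subsequence has length 4, e.g. 7, 11, 15, 28.

4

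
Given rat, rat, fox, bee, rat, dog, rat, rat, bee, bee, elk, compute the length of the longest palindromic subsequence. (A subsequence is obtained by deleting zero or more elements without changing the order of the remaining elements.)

One longest palindromic subsequence is bee rat rat rat bee (positions 4,5,7,8,10); it reads the same forward and backward, and the interval DP gives dp[1][11] = 5.

5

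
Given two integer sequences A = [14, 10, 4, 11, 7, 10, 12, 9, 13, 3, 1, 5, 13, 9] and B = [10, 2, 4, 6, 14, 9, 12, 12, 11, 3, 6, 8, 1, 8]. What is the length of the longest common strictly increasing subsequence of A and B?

2

A longest common strictly increasing subsequence is 4, 9 (length 2); it appears in order in both A and B, and no longer such subsequence exists.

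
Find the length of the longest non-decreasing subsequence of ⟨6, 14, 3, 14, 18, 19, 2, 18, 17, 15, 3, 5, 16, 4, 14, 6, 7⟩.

Scanning left to right, the best length ending at each element is: 6→1, 14→2, 3→1, 14→3, 18→4, 19→5, 2→1, 18→5, 17→4, 15→4, 3→2, 5→3, 16→5, 4→3, 14→4, 6→4, 7→5.
So the longest non-decreasing subsequence has length 5, e.g. 6, 14, 14, 18, 19.

5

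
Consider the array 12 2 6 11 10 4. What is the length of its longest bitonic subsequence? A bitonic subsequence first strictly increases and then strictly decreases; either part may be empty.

5

One longest bitonic subsequence is 2, 6, 11, 10, 4 (positions 2,3,4,5,6): it rises to 11 then falls. Length 5 is optimal.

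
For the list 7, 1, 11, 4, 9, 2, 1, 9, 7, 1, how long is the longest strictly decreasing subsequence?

One longest decreasing subsequence is 7, 4, 2, 1 (positions 1,4,6,7), of length 4; no longer one exists.

4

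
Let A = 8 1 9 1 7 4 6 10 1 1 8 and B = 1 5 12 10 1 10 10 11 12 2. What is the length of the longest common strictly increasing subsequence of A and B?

For each value that appears in both, track the longest common increasing run ending there.
The best achievable length is 2; one witness is 1, 10 (A-positions 2,8, B-positions 1,4).

2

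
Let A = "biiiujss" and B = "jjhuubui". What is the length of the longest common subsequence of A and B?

2

Backtracking the LCS table gives one alignment: b (A1,B6) → i (A4,B8).
So the longest common subsequence has length 2.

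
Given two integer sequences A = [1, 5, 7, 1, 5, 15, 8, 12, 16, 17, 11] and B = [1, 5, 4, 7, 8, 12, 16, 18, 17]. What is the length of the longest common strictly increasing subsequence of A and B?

For each value that appears in both, track the longest common increasing run ending there.
The best achievable length is 7; one witness is 1, 5, 7, 8, 12, 16, 17 (A-positions 1,2,3,7,8,9,10, B-positions 1,2,4,5,6,7,9).

7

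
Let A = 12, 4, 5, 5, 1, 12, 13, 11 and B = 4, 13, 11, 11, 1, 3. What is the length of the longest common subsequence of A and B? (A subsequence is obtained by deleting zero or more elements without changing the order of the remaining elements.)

3

A longest common subsequence is 4, 13, 11 (length 3); the LCS DP confirms no longer common subsequence exists.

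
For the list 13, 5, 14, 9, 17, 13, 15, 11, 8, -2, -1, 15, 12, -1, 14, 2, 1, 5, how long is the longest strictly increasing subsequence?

One longest increasing subsequence is 5, 9, 11, 12, 14 (positions 2,4,8,13,15), of length 5; no longer one exists.

5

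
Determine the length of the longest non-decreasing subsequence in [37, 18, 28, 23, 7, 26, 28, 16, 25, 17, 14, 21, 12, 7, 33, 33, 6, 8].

One longest non-decreasing subsequence is 18, 23, 26, 28, 33, 33 (positions 2,4,6,7,15,16), of length 6; no longer one exists.

6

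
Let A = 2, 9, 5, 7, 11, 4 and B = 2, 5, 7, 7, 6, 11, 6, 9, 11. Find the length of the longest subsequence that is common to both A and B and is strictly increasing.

4

A longest common strictly increasing subsequence is 2, 5, 7, 11 (length 4); it appears in order in both A and B, and no longer such subsequence exists.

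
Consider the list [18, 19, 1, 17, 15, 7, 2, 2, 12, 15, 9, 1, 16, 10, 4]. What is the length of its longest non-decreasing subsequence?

6

One longest non-decreasing subsequence is 1, 2, 2, 12, 15, 16 (positions 3,7,8,9,10,13), of length 6; no longer one exists.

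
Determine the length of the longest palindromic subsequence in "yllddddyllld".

8

Using dp[i][j] = 2 + dp[i+1][j−1] if the ends match, else max(dp[i+1][j], dp[i][j−1]):
dp[1][12] = 8. A witness is llddddll at positions 2,3,4,5,6,7,10,11.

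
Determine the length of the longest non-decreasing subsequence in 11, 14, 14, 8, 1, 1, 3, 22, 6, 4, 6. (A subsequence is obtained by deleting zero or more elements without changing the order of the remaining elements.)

5

Scanning left to right, the best length ending at each element is: 11→1, 14→2, 14→3, 8→1, 1→1, 1→2, 3→3, 22→4, 6→4, 4→4, 6→5.
So the longest non-decreasing subsequence has length 5, e.g. 1, 1, 3, 6, 6.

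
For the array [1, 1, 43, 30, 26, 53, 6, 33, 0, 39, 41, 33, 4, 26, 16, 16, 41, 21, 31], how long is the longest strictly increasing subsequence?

Scanning left to right, the best length ending at each element is: 1→1, 1→1, 43→2, 30→2, 26→2, 53→3, 6→2, 33→3, 0→1, 39→4, 41→5, 33→3, 4→2, 26→3, 16→3, 16→3, 41→5, 21→4, 31→5.
So the longest increasing subsequence has length 5, e.g. 1, 30, 33, 39, 41.

5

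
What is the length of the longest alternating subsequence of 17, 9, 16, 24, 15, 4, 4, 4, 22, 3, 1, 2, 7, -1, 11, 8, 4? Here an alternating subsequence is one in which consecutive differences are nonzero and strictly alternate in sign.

10

A longest alternating subsequence is 17, 9, 16, 15, 22, 1, 2, -1, 11, 8 (positions 1,2,3,5,9,11,12,14,15,16); its 9 consecutive differences strictly alternate in sign, and length 10 is optimal.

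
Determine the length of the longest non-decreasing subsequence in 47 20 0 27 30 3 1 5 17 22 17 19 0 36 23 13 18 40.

One longest non-decreasing subsequence is 0, 3, 5, 17, 17, 19, 36, 40 (positions 3,6,8,9,11,12,14,18), of length 8; no longer one exists.

8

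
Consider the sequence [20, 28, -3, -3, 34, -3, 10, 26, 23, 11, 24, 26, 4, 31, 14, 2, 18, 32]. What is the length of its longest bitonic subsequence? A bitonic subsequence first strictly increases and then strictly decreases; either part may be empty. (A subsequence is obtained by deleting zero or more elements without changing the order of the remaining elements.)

8

Let inc[i] be the LIS ending at i and dec[i] the longest strictly decreasing subsequence starting at i. inc = [1, 2, 1, 1, 3, 1, 2, 3, 3, 3, 4, 5, 2, 6, 4, 2, 5, 7], dec = [4, 6, 1, 1, 6, 1, 3, 5, 4, 3, 3, 3, 2, 3, 2, 1, 1, 1].
max_i inc[i]+dec[i]−1 = 8, with one witness 20, 28, 34, 26, 23, 11, 4, 2.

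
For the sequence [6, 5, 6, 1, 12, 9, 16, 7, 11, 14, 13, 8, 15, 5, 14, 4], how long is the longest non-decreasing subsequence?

6

Scanning left to right, the best length ending at each element is: 6→1, 5→1, 6→2, 1→1, 12→3, 9→3, 16→4, 7→3, 11→4, 14→5, 13→5, 8→4, 15→6, 5→2, 14→6, 4→2.
So the longest non-decreasing subsequence has length 6, e.g. 6, 6, 9, 11, 14, 15.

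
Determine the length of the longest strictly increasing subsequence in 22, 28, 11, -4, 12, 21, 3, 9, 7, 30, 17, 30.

One longest increasing subsequence is -4, 3, 9, 17, 30 (positions 4,7,8,11,12), of length 5; no longer one exists.

5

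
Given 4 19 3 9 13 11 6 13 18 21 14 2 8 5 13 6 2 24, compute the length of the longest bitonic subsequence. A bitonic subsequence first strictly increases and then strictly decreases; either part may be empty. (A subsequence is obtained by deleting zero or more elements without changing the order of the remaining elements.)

Let inc[i] be the LIS ending at i and dec[i] the longest strictly decreasing subsequence starting at i. inc = [1, 2, 1, 2, 3, 3, 2, 4, 5, 6, 5, 1, 3, 2, 4, 3, 1, 7], dec = [3, 6, 2, 4, 5, 4, 3, 4, 5, 5, 4, 1, 3, 2, 3, 2, 1, 1].
max_i inc[i]+dec[i]−1 = 10, with one witness 4, 9, 11, 13, 18, 21, 14, 13, 6, 2.

10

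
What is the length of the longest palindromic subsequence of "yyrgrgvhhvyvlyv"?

Using dp[i][j] = 2 + dp[i+1][j−1] if the ends match, else max(dp[i+1][j], dp[i][j−1]):
dp[1][15] = 8. A witness is yyvhhvyy at positions 1,2,7,8,9,10,11,14.

8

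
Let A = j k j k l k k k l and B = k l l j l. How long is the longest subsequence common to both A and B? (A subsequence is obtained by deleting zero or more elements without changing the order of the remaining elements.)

A longest common subsequence is kjl (length 3); the LCS DP confirms no longer common subsequence exists.

3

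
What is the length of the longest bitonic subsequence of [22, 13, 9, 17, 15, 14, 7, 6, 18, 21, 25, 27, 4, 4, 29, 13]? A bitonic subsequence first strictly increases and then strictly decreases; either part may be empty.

8

Let inc[i] be the LIS ending at i and dec[i] the longest strictly decreasing subsequence starting at i. inc = [1, 1, 1, 2, 2, 2, 1, 1, 3, 4, 5, 6, 1, 1, 7, 2], dec = [7, 5, 4, 6, 5, 4, 3, 2, 2, 2, 2, 2, 1, 1, 2, 1].
max_i inc[i]+dec[i]−1 = 8, with one witness 13, 17, 18, 21, 25, 27, 29, 13.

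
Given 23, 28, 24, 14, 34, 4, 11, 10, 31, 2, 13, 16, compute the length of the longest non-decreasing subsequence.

4

Scanning left to right, the best length ending at each element is: 23→1, 28→2, 24→2, 14→1, 34→3, 4→1, 11→2, 10→2, 31→3, 2→1, 13→3, 16→4.
So the longest non-decreasing subsequence has length 4, e.g. 4, 11, 13, 16.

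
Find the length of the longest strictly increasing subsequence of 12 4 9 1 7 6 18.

3

Let dp[i] be the longest increasing subsequence ending at position i. Then dp = [1, 1, 2, 1, 2, 2, 3].
The maximum is 3; one witness is 4, 9, 18 at positions 2,3,7.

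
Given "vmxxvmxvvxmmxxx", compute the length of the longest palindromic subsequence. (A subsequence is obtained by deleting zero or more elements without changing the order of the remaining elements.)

Using dp[i][j] = 2 + dp[i+1][j−1] if the ends match, else max(dp[i+1][j], dp[i][j−1]):
dp[1][15] = 10. A witness is xxmxvvxmxx at positions 3,4,6,7,8,9,10,12,14,15.

10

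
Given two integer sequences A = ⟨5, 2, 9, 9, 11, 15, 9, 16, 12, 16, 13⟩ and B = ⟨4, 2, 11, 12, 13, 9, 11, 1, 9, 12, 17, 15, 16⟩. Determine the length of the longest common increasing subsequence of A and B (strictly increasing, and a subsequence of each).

For each value that appears in both, track the longest common increasing run ending there.
The best achievable length is 5; one witness is 2, 9, 11, 15, 16 (A-positions 2,3,5,6,8, B-positions 2,6,7,12,13).

5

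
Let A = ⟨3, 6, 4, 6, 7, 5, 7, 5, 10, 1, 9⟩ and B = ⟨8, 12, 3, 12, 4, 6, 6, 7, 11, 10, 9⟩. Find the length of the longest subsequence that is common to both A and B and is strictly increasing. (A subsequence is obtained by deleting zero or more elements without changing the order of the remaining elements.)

A longest common strictly increasing subsequence is 3, 4, 6, 7, 10 (length 5); it appears in order in both A and B, and no longer such subsequence exists.

5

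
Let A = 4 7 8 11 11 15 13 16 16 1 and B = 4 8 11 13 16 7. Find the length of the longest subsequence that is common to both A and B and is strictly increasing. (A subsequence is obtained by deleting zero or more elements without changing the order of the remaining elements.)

A longest common strictly increasing subsequence is 4, 8, 11, 13, 16 (length 5); it appears in order in both A and B, and no longer such subsequence exists.

5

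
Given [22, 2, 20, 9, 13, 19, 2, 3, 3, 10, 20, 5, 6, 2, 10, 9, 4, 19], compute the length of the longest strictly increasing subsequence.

Scanning left to right, the best length ending at each element is: 22→1, 2→1, 20→2, 9→2, 13→3, 19→4, 2→1, 3→2, 3→2, 10→3, 20→5, 5→3, 6→4, 2→1, 10→5, 9→5, 4→3, 19→6.
So the longest increasing subsequence has length 6, e.g. 2, 3, 5, 6, 10, 19.

6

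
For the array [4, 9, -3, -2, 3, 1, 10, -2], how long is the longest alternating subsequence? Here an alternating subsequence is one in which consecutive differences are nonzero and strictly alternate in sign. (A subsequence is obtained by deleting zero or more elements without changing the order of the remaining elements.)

Track the best alternating length ending on an up-step vs a down-step at each position: up/down = 1/1, 2/1, 1/3, 4/3, 4/3, 4/5, 6/1, 4/7.
The maximum over both is 7; one such subsequence is 4, 9, -3, 3, 1, 10, -2.

7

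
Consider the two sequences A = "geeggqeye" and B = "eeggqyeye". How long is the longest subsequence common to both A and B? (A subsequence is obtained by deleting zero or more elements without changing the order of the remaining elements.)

8

Backtracking the LCS table gives one alignment: e (A2,B1) → e (A3,B2) → g (A4,B3) → g (A5,B4) → q (A6,B5) → e (A7,B7) → y (A8,B8) → e (A9,B9).
So the longest common subsequence has length 8.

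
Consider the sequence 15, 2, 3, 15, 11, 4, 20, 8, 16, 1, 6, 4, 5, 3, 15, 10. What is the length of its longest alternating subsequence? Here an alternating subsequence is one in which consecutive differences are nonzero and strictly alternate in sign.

A longest alternating subsequence is 15, 2, 15, 11, 20, 8, 16, 1, 6, 4, 5, 3, 15, 10 (positions 1,2,4,5,7,8,9,10,11,12,13,14,15,16); its 13 consecutive differences strictly alternate in sign, and length 14 is optimal.

14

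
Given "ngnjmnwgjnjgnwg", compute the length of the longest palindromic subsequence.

9

Using dp[i][j] = 2 + dp[i+1][j−1] if the ends match, else max(dp[i+1][j], dp[i][j−1]):
dp[1][15] = 9. A witness is gwgjnjgwg at positions 2,7,8,9,10,11,12,14,15.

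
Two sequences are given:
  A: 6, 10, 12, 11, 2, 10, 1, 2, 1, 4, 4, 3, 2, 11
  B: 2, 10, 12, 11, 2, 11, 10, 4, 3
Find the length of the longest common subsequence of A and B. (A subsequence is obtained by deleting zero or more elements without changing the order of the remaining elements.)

7

A longest common subsequence is 10, 12, 11, 2, 10, 4, 3 (length 7); the LCS DP confirms no longer common subsequence exists.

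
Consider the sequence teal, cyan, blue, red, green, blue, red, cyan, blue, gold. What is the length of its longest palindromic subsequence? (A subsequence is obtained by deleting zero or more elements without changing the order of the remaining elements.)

One longest palindromic subsequence is blue red blue red blue (positions 3,4,6,7,9); it reads the same forward and backward, and the interval DP gives dp[1][10] = 5.

5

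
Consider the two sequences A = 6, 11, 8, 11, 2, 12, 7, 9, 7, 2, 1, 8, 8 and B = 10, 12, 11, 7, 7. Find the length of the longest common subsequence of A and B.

3

Backtracking the LCS table gives one alignment: 11 (A4,B3) → 7 (A7,B4) → 7 (A9,B5).
So the longest common subsequence has length 3.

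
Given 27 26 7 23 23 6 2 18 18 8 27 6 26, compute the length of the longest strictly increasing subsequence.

3

Scanning left to right, the best length ending at each element is: 27→1, 26→1, 7→1, 23→2, 23→2, 6→1, 2→1, 18→2, 18→2, 8→2, 27→3, 6→2, 26→3.
So the longest increasing subsequence has length 3, e.g. 7, 23, 27.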